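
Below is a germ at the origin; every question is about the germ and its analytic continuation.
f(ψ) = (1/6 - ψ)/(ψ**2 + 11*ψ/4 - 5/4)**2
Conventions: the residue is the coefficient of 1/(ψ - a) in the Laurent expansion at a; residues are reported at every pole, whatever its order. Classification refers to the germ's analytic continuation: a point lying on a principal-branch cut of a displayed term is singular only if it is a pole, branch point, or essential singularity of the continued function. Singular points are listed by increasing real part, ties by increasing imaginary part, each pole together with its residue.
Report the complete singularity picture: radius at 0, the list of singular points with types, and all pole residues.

Denominator factor (ψ**2 + 11*ψ/4 - 5/4)^2: discriminant 201/16, real irrational roots -11/8 + (1/8)*sqrt(201) and -11/8 - (1/8)*sqrt(201); poles of order 2, moduli -11/8 + (1/8)*sqrt(201) and 11/8 + (1/8)*sqrt(201).
The radius of convergence is the smallest modulus among the singular points: -11/8 + (1/8)*sqrt(201).
The factor ψ**2 + 11*ψ/4 - 5/4 splits as (ψ - a)(ψ - a') with a = -11/8 - (1/8)*sqrt(201), a' = -11/8 + (1/8)*sqrt(201). At the order-2 pole a set g(ψ) = (ψ - a)^2*f(ψ) = [1/6 - ψ] / (ψ - a')^2.
Order-2 pole: residue = g'(a); g'(-11/8 - (1/8)*sqrt(201)) = (592/121203)*sqrt(201), so the residue is (592/121203)*sqrt(201).
The factor ψ**2 + 11*ψ/4 - 5/4 splits as (ψ - a)(ψ - a') with a = -11/8 + (1/8)*sqrt(201), a' = -11/8 - (1/8)*sqrt(201). At the order-2 pole a set g(ψ) = (ψ - a)^2*f(ψ) = [1/6 - ψ] / (ψ - a')^2.
Order-2 pole: residue = g'(a); g'(-11/8 + (1/8)*sqrt(201)) = -(592/121203)*sqrt(201), so the residue is -(592/121203)*sqrt(201).
List the singular points by increasing real part (a conjugate pair: the negative imaginary part first).

Radius of convergence at 0: -11/8 + (1/8)*sqrt(201).
At -11/8 - (1/8)*sqrt(201): a pole of order 2; residue (592/121203)*sqrt(201).
At -11/8 + (1/8)*sqrt(201): a pole of order 2; residue -(592/121203)*sqrt(201).


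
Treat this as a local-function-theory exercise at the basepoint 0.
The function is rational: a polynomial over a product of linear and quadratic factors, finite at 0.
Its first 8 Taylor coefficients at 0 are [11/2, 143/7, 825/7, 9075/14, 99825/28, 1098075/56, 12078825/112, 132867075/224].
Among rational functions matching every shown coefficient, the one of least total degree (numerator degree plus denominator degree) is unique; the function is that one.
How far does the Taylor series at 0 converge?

No rational of total degree below 3 reproduces all 8 coefficients; solving the [2/1] Pade equations on them gives f(u) = (-u**2 + 25*u/14 - 1)/(u - 2/11), whose expansion matches every shown term.
Denominator factor (u - 2/11): pole of order 1 at 2/11, modulus 2/11.
The radius of convergence is the smallest modulus among the singular points: 2/11.

The radius of convergence is 2/11.


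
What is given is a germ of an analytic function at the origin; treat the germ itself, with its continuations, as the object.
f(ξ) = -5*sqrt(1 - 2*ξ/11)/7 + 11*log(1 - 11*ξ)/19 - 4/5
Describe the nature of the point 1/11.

The term (11/19)*log(1 - ξ/(1/11)) has argument 1 - 1/11/(1/11) = 0 at 1/11: a logarithmic (infinitely-sheeted) branch point; the remaining terms are analytic or single-valued there.

The point is a logarithmic branch point.


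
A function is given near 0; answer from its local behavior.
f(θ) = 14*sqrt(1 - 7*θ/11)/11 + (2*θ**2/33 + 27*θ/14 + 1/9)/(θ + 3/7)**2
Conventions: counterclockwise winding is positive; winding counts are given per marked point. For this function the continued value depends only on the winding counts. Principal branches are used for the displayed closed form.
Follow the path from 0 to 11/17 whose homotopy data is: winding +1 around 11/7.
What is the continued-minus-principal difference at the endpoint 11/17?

Continued minus principal equals -(28/187)*sqrt(170).

The rational part is single-valued and drops out of the difference; each branch term changes only by its own monodromy.
(14/11)*sqrt(1 - θ/(11/7)): winding +1 is odd, the square root flips sign, contributing -2*(14/11)*sqrt(1 - (11/17)/(11/7)) = -2*(14/11)*sqrt(10/17) = -(28/187)*sqrt(170).
Summing the contributions at θ = 11/17 gives -(28/187)*sqrt(170).


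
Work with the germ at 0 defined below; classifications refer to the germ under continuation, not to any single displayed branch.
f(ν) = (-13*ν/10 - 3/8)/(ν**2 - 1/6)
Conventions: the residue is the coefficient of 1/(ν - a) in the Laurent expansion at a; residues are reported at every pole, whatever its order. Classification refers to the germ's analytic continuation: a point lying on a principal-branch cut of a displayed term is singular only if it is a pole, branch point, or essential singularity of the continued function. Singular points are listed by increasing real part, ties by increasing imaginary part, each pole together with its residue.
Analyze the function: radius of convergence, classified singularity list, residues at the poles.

Radius of convergence at 0: (1/6)*sqrt(6).
At -(1/6)*sqrt(6): a pole of order 1; residue -13/20 + (3/16)*sqrt(6).
At (1/6)*sqrt(6): a pole of order 1; residue -13/20 - (3/16)*sqrt(6).

Denominator factor (ν**2 - 1/6): discriminant 2/3, real irrational roots (1/6)*sqrt(6) and -(1/6)*sqrt(6); poles of order 1, moduli (1/6)*sqrt(6) and (1/6)*sqrt(6).
The radius of convergence is the smallest modulus among the singular points: (1/6)*sqrt(6).
The factor ν**2 - 1/6 splits as (ν - a)(ν - a') with a = -(1/6)*sqrt(6), a' = (1/6)*sqrt(6). At the order-1 pole a set g(ν) = (ν - a)*f(ν) = [-13*ν/10 - 3/8] / (ν - a').
Simple pole: residue = g(a) at a = -(1/6)*sqrt(6), which is -13/20 + (3/16)*sqrt(6).
The factor ν**2 - 1/6 splits as (ν - a)(ν - a') with a = (1/6)*sqrt(6), a' = -(1/6)*sqrt(6). At the order-1 pole a set g(ν) = (ν - a)*f(ν) = [-13*ν/10 - 3/8] / (ν - a').
Simple pole: residue = g(a) at a = (1/6)*sqrt(6), which is -13/20 - (3/16)*sqrt(6).
List the singular points by increasing real part (a conjugate pair: the negative imaginary part first).


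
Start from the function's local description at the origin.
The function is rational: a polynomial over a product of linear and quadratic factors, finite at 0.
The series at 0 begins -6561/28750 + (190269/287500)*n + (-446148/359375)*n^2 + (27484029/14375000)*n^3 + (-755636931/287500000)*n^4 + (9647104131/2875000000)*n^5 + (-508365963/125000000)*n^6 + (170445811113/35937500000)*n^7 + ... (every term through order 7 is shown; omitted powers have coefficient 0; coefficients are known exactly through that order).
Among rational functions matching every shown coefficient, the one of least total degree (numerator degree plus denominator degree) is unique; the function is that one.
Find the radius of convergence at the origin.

The radius of convergence is 10/9.

No rational of total degree below 4 reproduces all 8 coefficients; solving the [0/4] Pade equations on them gives f(n) = -36/(23*(n + 10/9)**3*(n + 5)), whose expansion matches every shown term.
Denominator factor (n + 10/9)^3: pole of order 3 at -10/9, modulus 10/9.
Denominator factor (n + 5): pole of order 1 at -5, modulus 5.
The radius of convergence is the smallest modulus among the singular points: 10/9.


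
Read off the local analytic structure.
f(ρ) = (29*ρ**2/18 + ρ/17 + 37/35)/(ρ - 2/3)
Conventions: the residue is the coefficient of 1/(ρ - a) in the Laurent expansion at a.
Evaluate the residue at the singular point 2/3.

At the order-1 pole 2/3 set g(ρ) = (ρ - (2/3))*f(ρ) = 29*ρ**2/18 + ρ/17 + 37/35.
Simple pole: residue = g(a) at a = 2/3, which is 87349/48195.

The residue is 87349/48195.


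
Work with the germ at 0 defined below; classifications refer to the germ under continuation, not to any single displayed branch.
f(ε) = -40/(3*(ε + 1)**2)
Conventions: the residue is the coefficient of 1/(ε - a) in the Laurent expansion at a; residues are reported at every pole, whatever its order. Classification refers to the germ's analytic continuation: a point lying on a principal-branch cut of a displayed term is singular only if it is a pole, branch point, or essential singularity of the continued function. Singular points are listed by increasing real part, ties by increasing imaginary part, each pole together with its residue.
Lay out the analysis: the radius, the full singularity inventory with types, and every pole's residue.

Radius of convergence at 0: 1.
At -1: a pole of order 2; residue 0.

Denominator factor (ε + 1)^2: pole of order 2 at -1, modulus 1.
The radius of convergence is the smallest modulus among the singular points: 1.
At the order-2 pole -1 set g(ε) = (ε - (-1))^2*f(ε) = -40/3.
Order-2 pole: residue = g'(a); g'(-1) = 0, so the residue is 0.


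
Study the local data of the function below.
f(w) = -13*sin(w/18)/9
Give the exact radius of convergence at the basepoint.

The factor sin(w/18) is entire and contributes no finite singular point.
The polynomial part has no poles.
No finite singular points: the Taylor series at 0 converges everywhere.

The radius of convergence is infinite.


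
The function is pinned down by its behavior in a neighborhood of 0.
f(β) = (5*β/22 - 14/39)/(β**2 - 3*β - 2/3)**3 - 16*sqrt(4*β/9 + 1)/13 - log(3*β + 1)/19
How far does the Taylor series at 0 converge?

The radius of convergence is -3/2 + (1/6)*sqrt(105).

Denominator factor (β**2 - 3*β - 2/3)^3: discriminant 35/3, real irrational roots 3/2 + (1/6)*sqrt(105) and 3/2 - (1/6)*sqrt(105); poles of order 3, moduli 3/2 + (1/6)*sqrt(105) and -3/2 + (1/6)*sqrt(105).
Branch term (-1/19)*log(1 - β/(-1/3)): its argument vanishes at β = -1/3, a logarithmic branch point, modulus 1/3.
Branch term (-16/13)*sqrt(1 - β/(-9/4)): its argument vanishes at β = -9/4, a square-root branch point, modulus 9/4.
The radius of convergence is the smallest modulus among the singular points: -3/2 + (1/6)*sqrt(105).


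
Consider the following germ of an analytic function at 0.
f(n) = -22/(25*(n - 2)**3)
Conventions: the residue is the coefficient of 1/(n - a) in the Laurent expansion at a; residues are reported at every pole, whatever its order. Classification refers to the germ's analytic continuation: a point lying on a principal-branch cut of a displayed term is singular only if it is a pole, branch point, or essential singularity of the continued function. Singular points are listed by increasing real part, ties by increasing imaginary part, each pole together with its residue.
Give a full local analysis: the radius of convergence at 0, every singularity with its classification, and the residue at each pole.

Radius of convergence at 0: 2.
At 2: a pole of order 3; residue 0.

Denominator factor (n - 2)^3: pole of order 3 at 2, modulus 2.
The radius of convergence is the smallest modulus among the singular points: 2.
At the order-3 pole 2 set g(n) = (n - (2))^3*f(n) = -22/25.
Order-3 pole: residue = g''(a)/2; g''(2) = 0, so the residue is 0.


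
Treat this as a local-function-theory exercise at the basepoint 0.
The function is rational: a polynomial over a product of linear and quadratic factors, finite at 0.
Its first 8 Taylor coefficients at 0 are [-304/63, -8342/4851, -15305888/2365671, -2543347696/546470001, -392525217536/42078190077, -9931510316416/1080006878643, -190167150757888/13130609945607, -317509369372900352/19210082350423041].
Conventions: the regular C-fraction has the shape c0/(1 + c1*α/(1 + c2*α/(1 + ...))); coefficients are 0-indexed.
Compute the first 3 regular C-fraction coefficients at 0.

The regular C-fraction coefficients are [-304/63, -4171/11704, -2159395/633992].

Taylor coefficients (read off): a_0 = -304/63, a_1 = -8342/4851, a_2 = -15305888/2365671.
c0 = a_0 = -304/63. Peel one level at a time: if S = 1 + c*α/S' with S'(0) = 1, then c is the α-coefficient of S and S' = c*α/(S - 1).
S_1 = c0/f = 1 + (-4171/11704)*α + (-308485/254144)*α^2 + ...; c1 = -4171/11704.
S_2 = c1*α/(S_1 - 1) = 1 + (-2159395/633992)*α + ...; c2 = -2159395/633992.


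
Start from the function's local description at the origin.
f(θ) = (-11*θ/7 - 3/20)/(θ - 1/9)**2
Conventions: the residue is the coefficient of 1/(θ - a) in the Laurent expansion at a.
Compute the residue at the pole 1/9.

The residue is -11/7.

At the order-2 pole 1/9 set g(θ) = (θ - (1/9))^2*f(θ) = -11*θ/7 - 3/20.
Order-2 pole: residue = g'(a); g'(1/9) = -11/7, so the residue is -11/7.


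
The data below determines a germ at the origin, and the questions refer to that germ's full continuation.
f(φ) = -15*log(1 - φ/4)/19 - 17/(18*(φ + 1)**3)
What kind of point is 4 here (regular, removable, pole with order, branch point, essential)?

The point is a logarithmic branch point.

The term (-15/19)*log(1 - φ/(4)) has argument 1 - 4/(4) = 0 at 4: a logarithmic (infinitely-sheeted) branch point; the remaining terms are analytic or single-valued there.


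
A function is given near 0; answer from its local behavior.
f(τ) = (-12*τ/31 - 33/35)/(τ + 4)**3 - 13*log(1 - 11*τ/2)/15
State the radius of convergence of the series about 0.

Denominator factor (τ + 4)^3: pole of order 3 at -4, modulus 4.
Branch term (-13/15)*log(1 - τ/(2/11)): its argument vanishes at τ = 2/11, a logarithmic branch point, modulus 2/11.
The radius of convergence is the smallest modulus among the singular points: 2/11.

The radius of convergence is 2/11.


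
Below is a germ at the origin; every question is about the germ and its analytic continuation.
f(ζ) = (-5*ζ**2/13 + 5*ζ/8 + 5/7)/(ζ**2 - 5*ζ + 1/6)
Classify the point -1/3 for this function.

Denominator factors: ζ**2 - 5*ζ + 1/6 = 35/18 at ζ = -1/3 — none vanishes.
So the germ continues analytically to -1/3.

The point is a regular point.


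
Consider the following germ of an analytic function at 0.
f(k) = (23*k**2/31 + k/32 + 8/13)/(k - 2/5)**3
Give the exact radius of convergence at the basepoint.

The radius of convergence is 2/5.

Denominator factor (k - 2/5)^3: pole of order 3 at 2/5, modulus 2/5.
The radius of convergence is the smallest modulus among the singular points: 2/5.


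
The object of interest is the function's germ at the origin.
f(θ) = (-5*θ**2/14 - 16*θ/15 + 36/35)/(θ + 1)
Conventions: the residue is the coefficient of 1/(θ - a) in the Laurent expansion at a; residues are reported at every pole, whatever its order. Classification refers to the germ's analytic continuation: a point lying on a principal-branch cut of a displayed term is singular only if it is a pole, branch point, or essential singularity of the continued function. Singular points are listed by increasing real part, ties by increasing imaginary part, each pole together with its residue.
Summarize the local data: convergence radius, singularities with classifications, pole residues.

Denominator factor (θ + 1): pole of order 1 at -1, modulus 1.
The radius of convergence is the smallest modulus among the singular points: 1.
At the order-1 pole -1 set g(θ) = (θ - (-1))*f(θ) = -5*θ**2/14 - 16*θ/15 + 36/35.
Simple pole: residue = g(a) at a = -1, which is 73/42.

Radius of convergence at 0: 1.
At -1: a pole of order 1; residue 73/42.


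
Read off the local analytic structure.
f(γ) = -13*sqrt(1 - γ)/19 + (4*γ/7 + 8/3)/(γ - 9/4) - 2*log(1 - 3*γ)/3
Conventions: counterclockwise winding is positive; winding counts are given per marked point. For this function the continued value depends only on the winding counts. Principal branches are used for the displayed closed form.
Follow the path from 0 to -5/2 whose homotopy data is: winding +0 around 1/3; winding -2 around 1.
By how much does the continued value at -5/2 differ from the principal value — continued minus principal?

Continued minus principal equals 0.

The rational part is single-valued and drops out of the difference; each branch term changes only by its own monodromy.
(-2/3)*log(1 - γ/(1/3)): winding 0 around 1/3, so this term returns to its principal value, contribution 0.
(-13/19)*sqrt(1 - γ/(1)): winding -2 is even, the square root returns to the same sheet, contribution 0.
Summing the contributions at γ = -5/2 gives 0.


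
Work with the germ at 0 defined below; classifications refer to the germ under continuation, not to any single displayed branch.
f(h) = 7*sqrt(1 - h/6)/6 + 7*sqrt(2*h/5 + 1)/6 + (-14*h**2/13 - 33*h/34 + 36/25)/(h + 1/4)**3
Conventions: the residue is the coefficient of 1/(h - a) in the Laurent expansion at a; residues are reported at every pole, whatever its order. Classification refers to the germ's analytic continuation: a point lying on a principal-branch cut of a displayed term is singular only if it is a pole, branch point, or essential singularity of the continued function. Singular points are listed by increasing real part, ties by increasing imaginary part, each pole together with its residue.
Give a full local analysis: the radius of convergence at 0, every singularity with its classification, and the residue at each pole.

Radius of convergence at 0: 1/4.
At -5/2: an algebraic (square-root) branch point.
At -1/4: a pole of order 3; residue -14/13.
At 6: an algebraic (square-root) branch point.

Denominator factor (h + 1/4)^3: pole of order 3 at -1/4, modulus 1/4.
Branch term (7/6)*sqrt(1 - h/(-5/2)): its argument vanishes at h = -5/2, a square-root branch point, modulus 5/2.
Branch term (7/6)*sqrt(1 - h/(6)): its argument vanishes at h = 6, a square-root branch point, modulus 6.
The radius of convergence is the smallest modulus among the singular points: 1/4.
The branch terms are analytic at -1/4 and contribute nothing to the residue; only the rational part matters.
At the order-3 pole -1/4 set g(h) = (h - (-1/4))^3*(rational part) = -14*h**2/13 - 33*h/34 + 36/25.
Order-3 pole: residue = g''(a)/2; g''(-1/4) = -28/13, so the residue is -14/13.
List the singular points by increasing real part (a conjugate pair: the negative imaginary part first).


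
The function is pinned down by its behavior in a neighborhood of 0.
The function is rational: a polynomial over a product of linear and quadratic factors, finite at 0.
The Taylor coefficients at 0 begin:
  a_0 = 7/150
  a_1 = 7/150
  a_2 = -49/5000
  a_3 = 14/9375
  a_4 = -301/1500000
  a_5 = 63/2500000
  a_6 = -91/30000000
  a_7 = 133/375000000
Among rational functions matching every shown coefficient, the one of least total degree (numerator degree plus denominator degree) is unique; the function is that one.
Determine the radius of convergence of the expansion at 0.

The radius of convergence is 10.

No rational of total degree below 3 reproduces all 8 coefficients; solving the [1/2] Pade equations on them gives f(z) = (28*z/5 + 14/3)/(z + 10)**2, whose expansion matches every shown term.
Denominator factor (z + 10)^2: pole of order 2 at -10, modulus 10.
The radius of convergence is the smallest modulus among the singular points: 10.


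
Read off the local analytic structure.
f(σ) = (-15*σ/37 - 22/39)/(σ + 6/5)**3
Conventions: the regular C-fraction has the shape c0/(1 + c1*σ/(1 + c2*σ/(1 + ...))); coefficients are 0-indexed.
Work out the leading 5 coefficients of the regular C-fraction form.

The regular C-fraction coefficients are [-1375/4212, 725/407, -63859/141636, 29933629/66668796, -127321600/42269740857].

Taylor coefficients (expand at 0): a_0 = -1375/4212, a_1 = 90625/155844, a_2 = -1446875/1870128, a_3 = 7671875/8415576, a_4 = -67578125/67324608.
c0 = a_0 = -1375/4212. Peel one level at a time: if S = 1 + c*σ/S' with S'(0) = 1, then c is the σ-coefficient of S and S' = c*σ/(S - 1).
S_1 = c0/f = 1 + (725/407)*σ + (1596475/1987788)*σ^2 + ...; c1 = 725/407.
S_2 = c1*σ/(S_1 - 1) = 1 + (-63859/141636)*σ + (73547/363312)*σ^2 + ...; c2 = -63859/141636.
S_3 = c2*σ/(S_2 - 1) = 1 + (29933629/66668796)*σ + (446723200/330315722361)*σ^2 + ...; c3 = 29933629/66668796.
S_4 = c3*σ/(S_3 - 1) = 1 + (-127321600/42269740857)*σ + ...; c4 = -127321600/42269740857.


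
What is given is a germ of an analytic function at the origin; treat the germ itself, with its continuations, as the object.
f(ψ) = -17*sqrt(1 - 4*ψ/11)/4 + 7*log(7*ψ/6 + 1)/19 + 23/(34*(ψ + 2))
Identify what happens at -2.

The point is a pole of order 1.

The denominator factor ψ + 2 vanishes at -2 and appears to the power 1; the numerator there equals 23/34, nonzero, and no other factor vanishes.
The branch terms are analytic at this point.
Hence a pole whose order is the multiplicity, 1.


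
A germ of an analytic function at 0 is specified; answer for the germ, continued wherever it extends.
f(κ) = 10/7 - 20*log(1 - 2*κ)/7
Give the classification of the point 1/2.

The term (-20/7)*log(1 - κ/(1/2)) has argument 1 - 1/2/(1/2) = 0 at 1/2: a logarithmic (infinitely-sheeted) branch point; the remaining terms are analytic or single-valued there.

The point is a logarithmic branch point.


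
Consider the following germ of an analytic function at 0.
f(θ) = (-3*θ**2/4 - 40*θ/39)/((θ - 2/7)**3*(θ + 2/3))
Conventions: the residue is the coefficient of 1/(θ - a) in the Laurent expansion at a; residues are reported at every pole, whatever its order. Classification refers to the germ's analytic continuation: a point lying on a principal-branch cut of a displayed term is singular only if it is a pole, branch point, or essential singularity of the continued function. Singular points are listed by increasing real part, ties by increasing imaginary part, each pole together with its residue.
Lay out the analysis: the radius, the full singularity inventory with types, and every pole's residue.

Denominator factor (θ + 2/3): pole of order 1 at -2/3, modulus 2/3.
Denominator factor (θ - 2/7)^3: pole of order 3 at 2/7, modulus 2/7.
The radius of convergence is the smallest modulus among the singular points: 2/7.
At the order-1 pole -2/3 set g(θ) = (θ - (-2/3))*f(θ) = (-3*θ**2/4 - 40*θ/39)/(θ - 2/7)**3.
Simple pole: residue = g(a) at a = -2/3, which is -42189/104000.
At the order-3 pole 2/7 set g(θ) = (θ - (2/7))^3*f(θ) = (-3*θ**2/4 - 40*θ/39)/(θ + 2/3).
Order-3 pole: residue = g''(a)/2; g''(2/7) = 42189/52000, so the residue is 42189/104000.
List the singular points by increasing real part (a conjugate pair: the negative imaginary part first).

Radius of convergence at 0: 2/7.
At -2/3: a pole of order 1; residue -42189/104000.
At 2/7: a pole of order 3; residue 42189/104000.


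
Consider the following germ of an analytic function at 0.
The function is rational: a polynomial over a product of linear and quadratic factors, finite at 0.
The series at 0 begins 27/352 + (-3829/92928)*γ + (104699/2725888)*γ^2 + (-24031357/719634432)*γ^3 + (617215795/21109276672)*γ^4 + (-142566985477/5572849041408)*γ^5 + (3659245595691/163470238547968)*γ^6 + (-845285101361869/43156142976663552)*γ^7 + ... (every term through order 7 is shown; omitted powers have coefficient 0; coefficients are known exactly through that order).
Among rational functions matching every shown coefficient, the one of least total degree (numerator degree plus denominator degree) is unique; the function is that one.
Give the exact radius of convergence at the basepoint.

No rational of total degree below 3 reproduces all 8 coefficients; solving the [1/2] Pade equations on them gives f(γ) = (-5*γ/21 - 27/28)/((γ - 11)*(γ + 8/7)), whose expansion matches every shown term.
Denominator factor (γ - 11): pole of order 1 at 11, modulus 11.
Denominator factor (γ + 8/7): pole of order 1 at -8/7, modulus 8/7.
The radius of convergence is the smallest modulus among the singular points: 8/7.

The radius of convergence is 8/7.


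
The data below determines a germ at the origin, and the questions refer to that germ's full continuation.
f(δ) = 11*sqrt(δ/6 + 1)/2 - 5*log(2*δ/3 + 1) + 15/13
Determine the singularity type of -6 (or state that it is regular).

The point is an algebraic (square-root) branch point.

The term (11/2)*sqrt(1 - δ/(-6)) has argument 1 - -6/(-6) = 0 at -6: a square-root (algebraic, two-sheeted) branch point; the remaining terms are analytic or single-valued there.


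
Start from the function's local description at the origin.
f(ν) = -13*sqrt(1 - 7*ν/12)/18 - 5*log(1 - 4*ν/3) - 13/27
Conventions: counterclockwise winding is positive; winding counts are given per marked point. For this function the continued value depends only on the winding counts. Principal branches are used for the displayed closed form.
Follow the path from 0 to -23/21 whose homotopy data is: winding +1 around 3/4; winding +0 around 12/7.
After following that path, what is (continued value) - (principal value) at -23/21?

Continued minus principal equals -(10)*pi*i.

The rational part is single-valued and drops out of the difference; each branch term changes only by its own monodromy.
(-5)*log(1 - ν/(3/4)): each positive loop around 3/4 adds 2*pi*i to the log, so winding +1 contributes (-5)*(1)*2*pi*i = -(10)*pi*i.
(-13/18)*sqrt(1 - ν/(12/7)): winding +0 is even, the square root returns to the same sheet, contribution 0.
Summing the contributions at ν = -23/21 gives -(10)*pi*i.


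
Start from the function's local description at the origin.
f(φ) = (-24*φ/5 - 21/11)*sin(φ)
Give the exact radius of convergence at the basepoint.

The radius of convergence is infinite.

The factor sin(φ) is entire and contributes no finite singular point.
The polynomial part has no poles.
No finite singular points: the Taylor series at 0 converges everywhere.


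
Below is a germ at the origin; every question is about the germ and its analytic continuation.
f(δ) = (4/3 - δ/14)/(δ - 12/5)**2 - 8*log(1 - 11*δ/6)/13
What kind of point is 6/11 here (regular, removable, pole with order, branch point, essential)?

The term (-8/13)*log(1 - δ/(6/11)) has argument 1 - 6/11/(6/11) = 0 at 6/11: a logarithmic (infinitely-sheeted) branch point; the remaining terms are analytic or single-valued there.

The point is a logarithmic branch point.


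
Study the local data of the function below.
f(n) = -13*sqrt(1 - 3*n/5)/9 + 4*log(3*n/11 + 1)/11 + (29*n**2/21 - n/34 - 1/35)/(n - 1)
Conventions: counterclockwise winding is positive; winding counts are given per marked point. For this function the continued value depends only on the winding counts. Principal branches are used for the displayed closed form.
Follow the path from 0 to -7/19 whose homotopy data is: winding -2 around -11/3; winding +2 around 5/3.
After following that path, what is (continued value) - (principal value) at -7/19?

Continued minus principal equals -(16/11)*pi*i.

The rational part is single-valued and drops out of the difference; each branch term changes only by its own monodromy.
(4/11)*log(1 - n/(-11/3)): each positive loop around -11/3 adds 2*pi*i to the log, so winding -2 contributes (4/11)*(-2)*2*pi*i = -(16/11)*pi*i.
(-13/9)*sqrt(1 - n/(5/3)): winding +2 is even, the square root returns to the same sheet, contribution 0.
Summing the contributions at n = -7/19 gives -(16/11)*pi*i.


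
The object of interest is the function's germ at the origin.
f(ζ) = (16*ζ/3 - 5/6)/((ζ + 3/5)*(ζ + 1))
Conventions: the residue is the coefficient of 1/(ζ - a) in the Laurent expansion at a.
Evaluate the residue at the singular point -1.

At the order-1 pole -1 set g(ζ) = (ζ - (-1))*f(ζ) = (16*ζ/3 - 5/6)/(ζ + 3/5).
Simple pole: residue = g(a) at a = -1, which is 185/12.

The residue is 185/12.


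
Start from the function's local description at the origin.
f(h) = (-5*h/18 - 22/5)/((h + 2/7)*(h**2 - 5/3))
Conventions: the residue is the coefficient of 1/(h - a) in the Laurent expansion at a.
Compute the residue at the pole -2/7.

The residue is 9527/3495.

At the order-1 pole -2/7 set g(h) = (h - (-2/7))*f(h) = (-5*h/18 - 22/5)/(h**2 - 5/3).
Simple pole: residue = g(a) at a = -2/7, which is 9527/3495.


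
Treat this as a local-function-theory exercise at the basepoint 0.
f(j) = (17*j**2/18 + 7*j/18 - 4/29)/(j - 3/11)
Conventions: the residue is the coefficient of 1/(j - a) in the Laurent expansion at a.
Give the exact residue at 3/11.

At the order-1 pole 3/11 set g(j) = (j - (3/11))*f(j) = 17*j**2/18 + 7*j/18 - 4/29.
Simple pole: residue = g(a) at a = 3/11, which is 404/10527.

The residue is 404/10527.


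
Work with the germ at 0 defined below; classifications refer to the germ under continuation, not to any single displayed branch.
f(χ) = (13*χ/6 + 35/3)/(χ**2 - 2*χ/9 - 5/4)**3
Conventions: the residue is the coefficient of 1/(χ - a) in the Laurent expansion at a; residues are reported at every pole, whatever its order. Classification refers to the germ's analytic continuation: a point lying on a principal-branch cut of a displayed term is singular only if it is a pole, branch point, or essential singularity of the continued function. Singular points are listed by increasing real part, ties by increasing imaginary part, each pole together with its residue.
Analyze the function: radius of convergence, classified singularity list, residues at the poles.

Denominator factor (χ**2 - 2*χ/9 - 5/4)^3: discriminant 409/81, real irrational roots 1/9 + (1/18)*sqrt(409) and 1/9 - (1/18)*sqrt(409); poles of order 3, moduli 1/9 + (1/18)*sqrt(409) and -1/9 + (1/18)*sqrt(409).
The radius of convergence is the smallest modulus among the singular points: -1/9 + (1/18)*sqrt(409).
The factor χ**2 - 2*χ/9 - 5/4 splits as (χ - a)(χ - a') with a = 1/9 - (1/18)*sqrt(409), a' = 1/9 + (1/18)*sqrt(409). At the order-3 pole a set g(χ) = (χ - a)^3*f(χ) = [13*χ/6 + 35/3] / (χ - a')^3.
Order-3 pole: residue = g''(a)/2; g''(1/9 - (1/18)*sqrt(409)) = -(8437446/68417929)*sqrt(409), so the residue is -(4218723/68417929)*sqrt(409).
The factor χ**2 - 2*χ/9 - 5/4 splits as (χ - a)(χ - a') with a = 1/9 + (1/18)*sqrt(409), a' = 1/9 - (1/18)*sqrt(409). At the order-3 pole a set g(χ) = (χ - a)^3*f(χ) = [13*χ/6 + 35/3] / (χ - a')^3.
Order-3 pole: residue = g''(a)/2; g''(1/9 + (1/18)*sqrt(409)) = (8437446/68417929)*sqrt(409), so the residue is (4218723/68417929)*sqrt(409).
List the singular points by increasing real part (a conjugate pair: the negative imaginary part first).

Radius of convergence at 0: -1/9 + (1/18)*sqrt(409).
At 1/9 - (1/18)*sqrt(409): a pole of order 3; residue -(4218723/68417929)*sqrt(409).
At 1/9 + (1/18)*sqrt(409): a pole of order 3; residue (4218723/68417929)*sqrt(409).


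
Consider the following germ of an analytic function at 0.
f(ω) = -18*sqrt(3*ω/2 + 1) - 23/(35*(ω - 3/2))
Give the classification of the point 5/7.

Denominator factors: ω - 3/2 = -11/14 at ω = 5/7 — none vanishes.
Branch term sqrt(1 - ω/(-2/3)): argument at 5/7 is 29/14, nonzero, so 5/7 is not its branch point (a point on a principal cut is still regular for the continued germ).
So the germ continues analytically to 5/7.

The point is a regular point.


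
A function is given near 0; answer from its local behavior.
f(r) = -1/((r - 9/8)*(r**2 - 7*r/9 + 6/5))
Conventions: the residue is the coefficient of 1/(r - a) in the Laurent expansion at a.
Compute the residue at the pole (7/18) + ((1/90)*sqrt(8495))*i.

The factor r**2 - 7*r/9 + 6/5 splits as (r - a)(r - a') with a = (7/18) + ((1/90)*sqrt(8495))*i, a' = (7/18) - ((1/90)*sqrt(8495))*i. At the order-1 pole a set g(r) = (r - a)*f(r) = [-1/(r - 9/8)] / (r - a').
Simple pole: residue = g(a) at a = (7/18) + ((1/90)*sqrt(8495))*i, which is (160/509) - ((2120/864791)*sqrt(8495))*i.

The residue is (160/509) - ((2120/864791)*sqrt(8495))*i.


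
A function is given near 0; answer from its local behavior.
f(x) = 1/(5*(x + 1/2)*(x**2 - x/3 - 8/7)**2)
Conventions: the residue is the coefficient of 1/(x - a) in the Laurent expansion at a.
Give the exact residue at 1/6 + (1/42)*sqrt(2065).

The factor x**2 - x/3 - 8/7 splits as (x - a)(x - a') with a = 1/6 + (1/42)*sqrt(2065), a' = 1/6 - (1/42)*sqrt(2065). At the order-2 pole a set g(x) = (x - a)^2*f(x) = [1/(5*(x + 1/2))] / (x - a')^2.
Order-2 pole: residue = g'(a); g'(1/6 + (1/42)*sqrt(2065)) = -3528/18605 + (5454288/1619100125)*sqrt(2065), so the residue is -3528/18605 + (5454288/1619100125)*sqrt(2065).

The residue is -3528/18605 + (5454288/1619100125)*sqrt(2065).


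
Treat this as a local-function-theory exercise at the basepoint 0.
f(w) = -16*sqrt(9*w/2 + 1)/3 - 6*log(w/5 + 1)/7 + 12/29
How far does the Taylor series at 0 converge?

Branch term (-16/3)*sqrt(1 - w/(-2/9)): its argument vanishes at w = -2/9, a square-root branch point, modulus 2/9.
Branch term (-6/7)*log(1 - w/(-5)): its argument vanishes at w = -5, a logarithmic branch point, modulus 5.
The radius of convergence is the smallest modulus among the singular points: 2/9.

The radius of convergence is 2/9.


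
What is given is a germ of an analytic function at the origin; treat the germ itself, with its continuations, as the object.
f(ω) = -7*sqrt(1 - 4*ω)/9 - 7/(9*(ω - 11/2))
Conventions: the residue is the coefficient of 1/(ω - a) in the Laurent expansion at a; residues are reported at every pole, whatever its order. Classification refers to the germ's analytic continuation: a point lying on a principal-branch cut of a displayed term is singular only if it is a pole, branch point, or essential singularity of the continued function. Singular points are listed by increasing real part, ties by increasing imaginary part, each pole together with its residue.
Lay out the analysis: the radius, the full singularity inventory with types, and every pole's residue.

Radius of convergence at 0: 1/4.
At 1/4: an algebraic (square-root) branch point.
At 11/2: a pole of order 1; residue -7/9.

Denominator factor (ω - 11/2): pole of order 1 at 11/2, modulus 11/2.
Branch term (-7/9)*sqrt(1 - ω/(1/4)): its argument vanishes at ω = 1/4, a square-root branch point, modulus 1/4.
The radius of convergence is the smallest modulus among the singular points: 1/4.
The branch term is analytic at 11/2 and contributes nothing to the residue; only the rational part matters.
At the order-1 pole 11/2 set g(ω) = (ω - (11/2))*(rational part) = -7/9.
Simple pole: residue = g(a) at a = 11/2, which is -7/9.
List the singular points by increasing real part (a conjugate pair: the negative imaginary part first).


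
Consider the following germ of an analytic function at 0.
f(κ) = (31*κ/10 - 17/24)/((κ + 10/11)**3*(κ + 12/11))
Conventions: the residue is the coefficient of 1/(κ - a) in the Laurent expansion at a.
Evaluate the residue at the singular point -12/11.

The residue is 653279/960.

At the order-1 pole -12/11 set g(κ) = (κ - (-12/11))*f(κ) = (31*κ/10 - 17/24)/(κ + 10/11)**3.
Simple pole: residue = g(a) at a = -12/11, which is 653279/960.


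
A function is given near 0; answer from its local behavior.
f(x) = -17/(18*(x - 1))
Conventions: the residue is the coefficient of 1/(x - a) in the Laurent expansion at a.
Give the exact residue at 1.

The residue is -17/18.

At the order-1 pole 1 set g(x) = (x - (1))*f(x) = -17/18.
Simple pole: residue = g(a) at a = 1, which is -17/18.


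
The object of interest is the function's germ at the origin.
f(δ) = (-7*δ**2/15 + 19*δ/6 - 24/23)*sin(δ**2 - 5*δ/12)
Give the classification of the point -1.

The point is a regular point.

There is no denominator, hence no pole anywhere.
The factor sin(δ**2 - 5*δ/12) is entire.
So the germ continues analytically to -1.


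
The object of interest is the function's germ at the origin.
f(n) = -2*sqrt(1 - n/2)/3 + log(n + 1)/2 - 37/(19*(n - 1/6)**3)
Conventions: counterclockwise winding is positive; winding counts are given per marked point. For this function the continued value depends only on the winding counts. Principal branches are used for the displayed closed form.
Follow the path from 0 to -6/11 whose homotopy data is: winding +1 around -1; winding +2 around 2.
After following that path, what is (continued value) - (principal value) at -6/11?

Continued minus principal equals pi*i.

The rational part is single-valued and drops out of the difference; each branch term changes only by its own monodromy.
(-2/3)*sqrt(1 - n/(2)): winding +2 is even, the square root returns to the same sheet, contribution 0.
(1/2)*log(1 - n/(-1)): each positive loop around -1 adds 2*pi*i to the log, so winding +1 contributes (1/2)*(1)*2*pi*i = pi*i.
Summing the contributions at n = -6/11 gives pi*i.


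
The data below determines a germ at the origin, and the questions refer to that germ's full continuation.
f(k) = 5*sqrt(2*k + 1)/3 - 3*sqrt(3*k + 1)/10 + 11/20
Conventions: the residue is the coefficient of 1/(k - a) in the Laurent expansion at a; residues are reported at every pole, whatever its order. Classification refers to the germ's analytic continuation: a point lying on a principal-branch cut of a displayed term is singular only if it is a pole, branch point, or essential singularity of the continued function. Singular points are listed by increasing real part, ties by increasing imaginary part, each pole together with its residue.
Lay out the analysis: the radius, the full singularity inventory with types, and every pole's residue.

Branch term (5/3)*sqrt(1 - k/(-1/2)): its argument vanishes at k = -1/2, a square-root branch point, modulus 1/2.
Branch term (-3/10)*sqrt(1 - k/(-1/3)): its argument vanishes at k = -1/3, a square-root branch point, modulus 1/3.
The radius of convergence is the smallest modulus among the singular points: 1/3.
List the singular points by increasing real part (a conjugate pair: the negative imaginary part first).

Radius of convergence at 0: 1/3.
At -1/2: an algebraic (square-root) branch point.
At -1/3: an algebraic (square-root) branch point.


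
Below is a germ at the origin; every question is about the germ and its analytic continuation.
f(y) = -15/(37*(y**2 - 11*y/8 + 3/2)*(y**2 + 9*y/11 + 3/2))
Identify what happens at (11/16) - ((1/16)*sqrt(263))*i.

The denominator factor y**2 - 11*y/8 + 3/2 vanishes at (11/16) - ((1/16)*sqrt(263))*i and appears to the power 1; the numerator there equals -15/37, nonzero, and no other factor vanishes.
Hence a pole whose order is the multiplicity, 1.

The point is a pole of order 1.


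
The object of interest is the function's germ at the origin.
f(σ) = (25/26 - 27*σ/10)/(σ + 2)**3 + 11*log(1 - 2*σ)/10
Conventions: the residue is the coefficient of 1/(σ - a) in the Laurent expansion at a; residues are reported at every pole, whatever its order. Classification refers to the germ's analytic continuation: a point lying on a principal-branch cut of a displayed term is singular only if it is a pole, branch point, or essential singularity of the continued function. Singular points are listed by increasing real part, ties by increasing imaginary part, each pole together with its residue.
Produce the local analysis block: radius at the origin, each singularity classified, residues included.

Radius of convergence at 0: 1/2.
At -2: a pole of order 3; residue 0.
At 1/2: a logarithmic branch point.

Denominator factor (σ + 2)^3: pole of order 3 at -2, modulus 2.
Branch term (11/10)*log(1 - σ/(1/2)): its argument vanishes at σ = 1/2, a logarithmic branch point, modulus 1/2.
The radius of convergence is the smallest modulus among the singular points: 1/2.
The branch term is analytic at -2 and contributes nothing to the residue; only the rational part matters.
At the order-3 pole -2 set g(σ) = (σ - (-2))^3*(rational part) = 25/26 - 27*σ/10.
Order-3 pole: residue = g''(a)/2; g''(-2) = 0, so the residue is 0.
List the singular points by increasing real part (a conjugate pair: the negative imaginary part first).


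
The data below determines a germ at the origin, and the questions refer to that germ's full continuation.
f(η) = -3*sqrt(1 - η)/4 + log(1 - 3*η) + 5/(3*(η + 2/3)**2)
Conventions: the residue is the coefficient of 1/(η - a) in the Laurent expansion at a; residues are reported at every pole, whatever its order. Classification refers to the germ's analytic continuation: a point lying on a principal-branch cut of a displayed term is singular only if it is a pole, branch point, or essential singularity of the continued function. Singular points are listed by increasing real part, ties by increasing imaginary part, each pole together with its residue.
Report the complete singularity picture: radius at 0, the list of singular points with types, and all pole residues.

Radius of convergence at 0: 1/3.
At -2/3: a pole of order 2; residue 0.
At 1/3: a logarithmic branch point.
At 1: an algebraic (square-root) branch point.

Denominator factor (η + 2/3)^2: pole of order 2 at -2/3, modulus 2/3.
Branch term (-3/4)*sqrt(1 - η/(1)): its argument vanishes at η = 1, a square-root branch point, modulus 1.
Branch term (1)*log(1 - η/(1/3)): its argument vanishes at η = 1/3, a logarithmic branch point, modulus 1/3.
The radius of convergence is the smallest modulus among the singular points: 1/3.
The branch terms are analytic at -2/3 and contribute nothing to the residue; only the rational part matters.
At the order-2 pole -2/3 set g(η) = (η - (-2/3))^2*(rational part) = 5/3.
Order-2 pole: residue = g'(a); g'(-2/3) = 0, so the residue is 0.
List the singular points by increasing real part (a conjugate pair: the negative imaginary part first).
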